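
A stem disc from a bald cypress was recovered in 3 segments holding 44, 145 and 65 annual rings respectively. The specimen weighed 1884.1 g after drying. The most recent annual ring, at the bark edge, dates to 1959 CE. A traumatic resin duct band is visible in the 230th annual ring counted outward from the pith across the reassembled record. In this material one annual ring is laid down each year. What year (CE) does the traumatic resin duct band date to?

1935 CE

Total annual rings = 44 + 145 + 65 = 254.
Between annual ring 230 and the bark edge there are 254 − 230 = 24 annual rings.
Counting back 24 years from 1959 CE places the traumatic resin duct band in 1959 − 24 = 1935 CE.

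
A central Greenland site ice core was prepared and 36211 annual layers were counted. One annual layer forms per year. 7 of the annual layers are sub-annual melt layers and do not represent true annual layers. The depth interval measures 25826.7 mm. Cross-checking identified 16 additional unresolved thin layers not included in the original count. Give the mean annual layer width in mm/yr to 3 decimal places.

Correcting the raw count gives 36211 − 7 + 16 = 36220 true annual layers.
25826.7 mm over 36220 years gives 25826.7 / 36220 ≈ 0.713 mm/yr.

0.713 mm/yr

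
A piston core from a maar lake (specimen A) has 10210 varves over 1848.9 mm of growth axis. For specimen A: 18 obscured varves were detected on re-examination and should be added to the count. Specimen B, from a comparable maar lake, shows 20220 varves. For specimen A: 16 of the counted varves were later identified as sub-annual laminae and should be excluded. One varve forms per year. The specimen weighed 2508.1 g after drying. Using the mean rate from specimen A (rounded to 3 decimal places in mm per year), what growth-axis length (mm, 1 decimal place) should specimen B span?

Specimen A: after corrections the count is 10210 − 16 + 18 = 10212 varves.
A: Mean rate = 1848.9 mm / 10212 years ≈ 0.181 mm/year.
Length of B = 0.181 × 20220 = 3659.8 mm.

3659.8 mm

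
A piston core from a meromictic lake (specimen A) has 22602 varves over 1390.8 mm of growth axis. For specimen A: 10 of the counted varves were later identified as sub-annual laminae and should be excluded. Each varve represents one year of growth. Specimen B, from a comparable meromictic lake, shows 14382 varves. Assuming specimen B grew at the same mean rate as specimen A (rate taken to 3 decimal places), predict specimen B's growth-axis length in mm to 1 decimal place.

891.7 mm

Specimen A: correcting the raw count gives 22602 − 10 = 22592 true varves.
A: Extension rate ≈ 1390.8 / 22592 = 0.062 mm/year.
B's length ≈ 0.062 × 14382 = 891.7 mm.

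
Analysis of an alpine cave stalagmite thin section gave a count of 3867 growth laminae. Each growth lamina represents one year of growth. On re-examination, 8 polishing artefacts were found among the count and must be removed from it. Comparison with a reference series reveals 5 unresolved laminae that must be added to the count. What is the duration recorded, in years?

3864 yr

True growth lamina count = 3867 − 8 + 5 = 3864.
One growth lamina per year makes the duration 3864 years.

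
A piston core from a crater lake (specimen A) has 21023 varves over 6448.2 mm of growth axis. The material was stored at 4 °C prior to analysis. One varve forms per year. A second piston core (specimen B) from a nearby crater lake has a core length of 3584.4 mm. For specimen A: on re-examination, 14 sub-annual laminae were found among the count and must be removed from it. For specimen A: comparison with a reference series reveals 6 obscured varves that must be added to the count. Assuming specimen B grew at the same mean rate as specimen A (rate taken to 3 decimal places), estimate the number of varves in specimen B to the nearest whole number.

11676 varves

Specimen A: after corrections the count is 21023 − 14 + 6 = 21015 varves.
A: 6448.2 mm over 21015 years gives 6448.2 / 21015 ≈ 0.307 mm/yr.
Specimen B: 3584.4 mm / 0.307 mm per year = 11675.57 years ≈ 11676 varves.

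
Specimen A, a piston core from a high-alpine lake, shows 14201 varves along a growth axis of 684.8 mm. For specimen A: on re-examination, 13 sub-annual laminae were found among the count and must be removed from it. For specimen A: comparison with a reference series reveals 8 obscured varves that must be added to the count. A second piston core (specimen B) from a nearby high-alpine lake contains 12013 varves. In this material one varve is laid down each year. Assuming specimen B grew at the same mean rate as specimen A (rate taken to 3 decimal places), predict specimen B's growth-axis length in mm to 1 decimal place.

Specimen A: after corrections the count is 14201 − 13 + 8 = 14196 varves.
A: Mean rate = 684.8 mm / 14196 years ≈ 0.048 mm per year.
For B, 0.048 mm/year × 12013 years = 576.6 mm.

576.6 mm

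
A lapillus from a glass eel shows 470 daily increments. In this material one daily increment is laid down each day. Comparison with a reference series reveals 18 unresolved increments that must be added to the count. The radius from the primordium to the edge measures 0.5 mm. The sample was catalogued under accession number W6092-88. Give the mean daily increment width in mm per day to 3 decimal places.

True daily increment count = 470 + 18 = 488.
0.5 mm over 488 days gives 0.5 / 488 ≈ 0.001 mm per day.

0.001 mm per day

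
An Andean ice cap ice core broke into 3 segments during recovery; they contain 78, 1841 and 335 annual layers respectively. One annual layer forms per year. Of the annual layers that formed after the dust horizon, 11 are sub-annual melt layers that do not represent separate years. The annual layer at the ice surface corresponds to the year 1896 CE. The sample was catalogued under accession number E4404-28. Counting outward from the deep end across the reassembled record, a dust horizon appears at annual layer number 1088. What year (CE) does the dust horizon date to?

Total annual layers = 78 + 1841 + 335 = 2254.
The dust horizon sits at annual layer 1088 from the deep end, so 2254 − 1088 = 1166 annual layers formed after it.
Excluding 11 false annual layers: 1166 − 11 = 1155.
The annual layer at the ice surface is 1896 CE, so the dust horizon dates to 1896 − 1155 = 741 CE.

741 CE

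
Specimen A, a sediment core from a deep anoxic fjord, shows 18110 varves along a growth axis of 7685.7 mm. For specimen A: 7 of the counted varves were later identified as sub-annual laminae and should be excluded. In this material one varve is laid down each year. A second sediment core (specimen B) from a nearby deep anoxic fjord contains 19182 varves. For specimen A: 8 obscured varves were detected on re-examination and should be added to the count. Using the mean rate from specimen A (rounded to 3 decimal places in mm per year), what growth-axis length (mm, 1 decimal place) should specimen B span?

Specimen A: after corrections the count is 18110 − 7 + 8 = 18111 varves.
A: Mean rate = 7685.7 mm / 18111 years ≈ 0.424 mm/year.
For B, 0.424 mm/year × 19182 years = 8133.2 mm.

8133.2 mm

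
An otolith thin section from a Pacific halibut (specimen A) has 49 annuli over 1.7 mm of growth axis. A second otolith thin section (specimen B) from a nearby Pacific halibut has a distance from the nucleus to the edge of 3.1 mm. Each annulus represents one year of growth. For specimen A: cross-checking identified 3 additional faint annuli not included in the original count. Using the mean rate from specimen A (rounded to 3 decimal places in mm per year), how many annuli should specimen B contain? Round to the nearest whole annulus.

Specimen A: after corrections the count is 49 + 3 = 52 annuli.
A: Mean rate = 1.7 mm / 52 years ≈ 0.033 mm per year.
For B, 3.1 / 0.033 = 93.94 years ≈ 94 annuli.

94 annuli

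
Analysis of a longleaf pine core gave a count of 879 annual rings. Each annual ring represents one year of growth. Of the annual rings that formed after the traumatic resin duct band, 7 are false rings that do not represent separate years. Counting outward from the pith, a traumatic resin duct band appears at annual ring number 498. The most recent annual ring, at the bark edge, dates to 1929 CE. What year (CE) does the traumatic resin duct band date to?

1555 CE

Between annual ring 498 and the bark edge there are 879 − 498 = 381 annual rings.
Excluding 7 false annual rings: 381 − 7 = 374.
The annual ring at the bark edge is 1929 CE, so the traumatic resin duct band dates to 1929 − 374 = 1555 CE.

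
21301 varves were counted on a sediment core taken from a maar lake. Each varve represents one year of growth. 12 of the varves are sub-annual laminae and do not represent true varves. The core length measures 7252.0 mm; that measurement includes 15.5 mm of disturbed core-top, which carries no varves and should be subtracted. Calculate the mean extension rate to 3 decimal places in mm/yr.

Adjusted count: 21301 − 12 = 21289 varves.
The growth record spans 7252.0 − 15.5 = 7236.5 mm.
7236.5 mm over 21289 years gives 7236.5 / 21289 ≈ 0.340 mm/yr.

0.340 mm/yr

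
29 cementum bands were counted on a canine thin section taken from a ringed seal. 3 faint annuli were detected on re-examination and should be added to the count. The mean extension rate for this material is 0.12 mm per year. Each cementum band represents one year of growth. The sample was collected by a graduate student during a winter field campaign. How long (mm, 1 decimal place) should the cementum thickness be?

3.8 mm

True cementum band count = 29 + 3 = 32.
32 years at 0.12 mm/year gives 0.12 × 32 = 3.8 mm.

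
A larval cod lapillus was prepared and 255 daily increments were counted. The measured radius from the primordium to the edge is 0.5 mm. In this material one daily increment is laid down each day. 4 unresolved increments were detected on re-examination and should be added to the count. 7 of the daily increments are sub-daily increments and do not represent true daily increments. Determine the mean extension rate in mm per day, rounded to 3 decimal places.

After corrections the count is 255 − 7 + 4 = 252 daily increments.
Mean rate = 0.5 mm / 252 days ≈ 0.002 mm per day.

0.002 mm per day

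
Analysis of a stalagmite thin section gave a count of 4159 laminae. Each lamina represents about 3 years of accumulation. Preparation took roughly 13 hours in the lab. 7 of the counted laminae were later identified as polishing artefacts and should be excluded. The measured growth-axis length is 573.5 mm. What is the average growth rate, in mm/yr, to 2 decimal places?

0.05 mm/yr

Adjusted count: 4159 − 7 = 4152 laminae.
At 3 years per lamina, 4152 × 3 = 12456 years.
Mean rate = 573.5 mm / 12456 years ≈ 0.05 mm/yr.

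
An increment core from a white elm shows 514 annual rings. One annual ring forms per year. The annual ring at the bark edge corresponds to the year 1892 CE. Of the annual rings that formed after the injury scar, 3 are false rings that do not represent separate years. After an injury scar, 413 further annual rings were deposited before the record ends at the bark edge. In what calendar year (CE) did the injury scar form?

1482 CE

413 annual rings formed after the injury scar.
Excluding 3 false annual rings: 413 − 3 = 410.
Counting back 410 years from 1892 CE places the injury scar in 1892 − 410 = 1482 CE.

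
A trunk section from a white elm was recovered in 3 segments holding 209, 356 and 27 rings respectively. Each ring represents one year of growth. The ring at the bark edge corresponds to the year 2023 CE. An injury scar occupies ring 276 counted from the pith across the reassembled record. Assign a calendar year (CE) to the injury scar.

1707 CE

Total rings = 209 + 356 + 27 = 592.
Between ring 276 and the bark edge there are 592 − 276 = 316 rings.
Counting back 316 years from 2023 CE places the injury scar in 2023 − 316 = 1707 CE.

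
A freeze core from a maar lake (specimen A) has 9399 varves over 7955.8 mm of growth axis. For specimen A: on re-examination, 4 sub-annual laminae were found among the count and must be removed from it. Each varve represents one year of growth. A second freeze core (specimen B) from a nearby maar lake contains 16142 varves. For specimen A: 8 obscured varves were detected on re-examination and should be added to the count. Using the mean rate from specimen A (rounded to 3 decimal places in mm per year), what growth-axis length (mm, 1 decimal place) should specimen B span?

Specimen A: correcting the raw count gives 9399 − 4 + 8 = 9403 true varves.
A: 7955.8 mm over 9403 years gives 7955.8 / 9403 ≈ 0.846 mm/yr.
B's length ≈ 0.846 × 16142 = 13656.1 mm.

13656.1 mm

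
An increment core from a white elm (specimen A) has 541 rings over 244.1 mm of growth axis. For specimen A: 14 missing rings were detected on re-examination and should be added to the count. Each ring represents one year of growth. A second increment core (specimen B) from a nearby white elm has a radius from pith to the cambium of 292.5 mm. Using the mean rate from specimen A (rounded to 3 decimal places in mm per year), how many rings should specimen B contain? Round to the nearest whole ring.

Specimen A: after corrections the count is 541 + 14 = 555 rings.
A: 244.1 mm over 555 years gives 244.1 / 555 ≈ 0.440 mm/yr.
Specimen B: 292.5 mm / 0.440 mm per year = 664.77 years ≈ 665 rings.

665 rings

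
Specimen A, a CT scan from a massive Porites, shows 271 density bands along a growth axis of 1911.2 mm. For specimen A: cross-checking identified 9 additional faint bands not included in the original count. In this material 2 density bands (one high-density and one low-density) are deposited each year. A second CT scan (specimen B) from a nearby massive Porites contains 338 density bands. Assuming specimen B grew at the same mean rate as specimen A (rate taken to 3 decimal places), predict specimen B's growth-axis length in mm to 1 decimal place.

Specimen A: adjusted count: 271 + 9 = 280 density bands.
Specimen A: with 2 density bands per year, 280 / 2 = 140 years.
A: Mean rate = 1911.2 mm / 140 years ≈ 13.651 mm/yr.
Specimen B: 338 density bands at 2 per year is 338 / 2 = 169 years. Length of B = 13.651 × 169 = 2307.0 mm.

2307.0 mm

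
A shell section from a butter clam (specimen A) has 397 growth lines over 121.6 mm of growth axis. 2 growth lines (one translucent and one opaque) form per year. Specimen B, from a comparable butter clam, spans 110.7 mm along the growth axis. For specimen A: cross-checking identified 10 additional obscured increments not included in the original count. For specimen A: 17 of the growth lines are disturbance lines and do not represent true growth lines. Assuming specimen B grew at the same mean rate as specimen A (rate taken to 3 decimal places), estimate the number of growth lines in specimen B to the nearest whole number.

355 growth lines

Specimen A: adjusted count: 397 − 17 + 10 = 390 growth lines.
Specimen A: with 2 growth lines per year, 390 / 2 = 195 years.
A: 121.6 mm over 195 years gives 121.6 / 195 ≈ 0.624 mm per year.
For B, 110.7 / 0.624 = 177.40 years; at 2 growth lines per year that is 177.40 × 2 ≈ 355 growth lines.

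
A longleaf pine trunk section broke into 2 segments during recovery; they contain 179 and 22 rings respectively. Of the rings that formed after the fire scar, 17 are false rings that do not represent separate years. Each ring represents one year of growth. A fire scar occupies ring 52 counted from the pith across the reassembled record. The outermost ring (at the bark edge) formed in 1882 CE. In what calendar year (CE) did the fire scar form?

1750 CE

Total rings = 179 + 22 = 201.
201 − 52 = 149 rings lie beyond the fire scar toward the bark edge.
Excluding 17 false rings: 149 − 17 = 132.
The ring at the bark edge is 1882 CE, so the fire scar dates to 1882 − 132 = 1750 CE.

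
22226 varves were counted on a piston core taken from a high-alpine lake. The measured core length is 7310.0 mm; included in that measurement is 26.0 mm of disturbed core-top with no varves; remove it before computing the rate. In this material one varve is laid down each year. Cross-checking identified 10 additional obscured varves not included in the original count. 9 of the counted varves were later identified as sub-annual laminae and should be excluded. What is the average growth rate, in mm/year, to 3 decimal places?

0.328 mm/year

After corrections the count is 22226 − 9 + 10 = 22227 varves.
The growth record spans 7310.0 − 26.0 = 7284.0 mm.
Extension rate ≈ 7284.0 / 22227 = 0.328 mm/year.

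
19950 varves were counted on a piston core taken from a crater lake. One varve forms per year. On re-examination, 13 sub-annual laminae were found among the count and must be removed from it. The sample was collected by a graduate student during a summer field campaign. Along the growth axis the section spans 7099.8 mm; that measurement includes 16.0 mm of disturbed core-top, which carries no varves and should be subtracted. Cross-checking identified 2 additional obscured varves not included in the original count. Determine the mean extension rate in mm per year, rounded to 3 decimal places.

Adjusted count: 19950 − 13 + 2 = 19939 varves.
Removing the 16.0 mm offcut leaves 7099.8 − 16.0 = 7083.8 mm.
Extension rate ≈ 7083.8 / 19939 = 0.355 mm per year.

0.355 mm per year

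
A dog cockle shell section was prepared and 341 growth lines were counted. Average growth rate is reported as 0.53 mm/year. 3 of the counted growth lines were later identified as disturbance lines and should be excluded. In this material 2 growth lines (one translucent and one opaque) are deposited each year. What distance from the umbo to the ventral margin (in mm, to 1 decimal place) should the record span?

After corrections the count is 341 − 3 = 338 growth lines.
338 growth lines at 2 per year is 338 / 2 = 169 years.
Predicted length = 0.53 mm/year × 169 years = 89.6 mm.

89.6 mm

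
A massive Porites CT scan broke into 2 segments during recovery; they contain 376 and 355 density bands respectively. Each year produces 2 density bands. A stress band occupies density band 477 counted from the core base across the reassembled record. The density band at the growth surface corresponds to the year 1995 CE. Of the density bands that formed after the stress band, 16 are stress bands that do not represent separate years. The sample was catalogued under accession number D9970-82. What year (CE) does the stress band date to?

Total density bands = 376 + 355 = 731.
731 − 477 = 254 density bands lie beyond the stress band toward the growth surface.
Excluding 16 false density bands: 254 − 16 = 238.
Dividing by 2 density bands per year: 238 / 2 = 119 years.
1995 − 119 = 1876 CE.

1876 CE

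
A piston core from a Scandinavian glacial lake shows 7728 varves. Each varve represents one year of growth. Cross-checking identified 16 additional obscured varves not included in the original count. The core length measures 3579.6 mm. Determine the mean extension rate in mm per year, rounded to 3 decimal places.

0.462 mm per year

Adjusted count: 7728 + 16 = 7744 varves.
Mean rate = 3579.6 mm / 7744 years ≈ 0.462 mm per year.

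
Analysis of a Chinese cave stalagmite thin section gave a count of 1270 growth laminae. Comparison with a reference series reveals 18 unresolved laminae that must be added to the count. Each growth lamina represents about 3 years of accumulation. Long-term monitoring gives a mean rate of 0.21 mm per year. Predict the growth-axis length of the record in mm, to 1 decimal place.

True growth lamina count = 1270 + 18 = 1288.
Multiplying by 3 years per growth lamina: 1288 × 3 = 3864 years.
3864 years at 0.21 mm/year gives 0.21 × 3864 = 811.4 mm.

811.4 mm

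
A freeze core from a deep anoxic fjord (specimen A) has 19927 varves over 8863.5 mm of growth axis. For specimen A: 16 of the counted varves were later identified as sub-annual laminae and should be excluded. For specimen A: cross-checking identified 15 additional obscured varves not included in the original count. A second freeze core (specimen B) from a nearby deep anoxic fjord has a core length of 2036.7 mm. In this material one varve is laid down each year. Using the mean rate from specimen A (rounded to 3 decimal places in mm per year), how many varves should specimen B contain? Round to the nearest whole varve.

4577 varves

Specimen A: correcting the raw count gives 19927 − 16 + 15 = 19926 true varves.
A: Mean rate = 8863.5 mm / 19926 years ≈ 0.445 mm/year.
For B, 2036.7 / 0.445 = 4576.85 years ≈ 4577 varves.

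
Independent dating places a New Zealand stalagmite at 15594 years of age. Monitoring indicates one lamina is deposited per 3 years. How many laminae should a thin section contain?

5198 laminae

Expected laminae: 15594 / 3 = 5198.
So 5198 laminae should be present.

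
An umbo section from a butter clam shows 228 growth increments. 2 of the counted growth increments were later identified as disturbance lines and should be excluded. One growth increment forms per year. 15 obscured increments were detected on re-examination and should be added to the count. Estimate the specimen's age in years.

241 yr

Adjusted count: 228 − 2 + 15 = 241 growth increments.
With a one-to-one growth increment periodicity this is 241 years.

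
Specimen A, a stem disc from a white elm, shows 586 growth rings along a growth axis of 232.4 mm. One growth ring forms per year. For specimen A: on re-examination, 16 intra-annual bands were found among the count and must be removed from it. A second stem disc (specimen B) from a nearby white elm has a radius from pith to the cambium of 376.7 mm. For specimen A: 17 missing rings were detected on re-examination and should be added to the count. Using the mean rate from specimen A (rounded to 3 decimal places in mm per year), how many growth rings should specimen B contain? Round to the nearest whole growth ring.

Specimen A: adjusted count: 586 − 16 + 17 = 587 growth rings.
A: Extension rate ≈ 232.4 / 587 = 0.396 mm per year.
For B, 376.7 / 0.396 = 951.26 years ≈ 951 growth rings.

951 growth rings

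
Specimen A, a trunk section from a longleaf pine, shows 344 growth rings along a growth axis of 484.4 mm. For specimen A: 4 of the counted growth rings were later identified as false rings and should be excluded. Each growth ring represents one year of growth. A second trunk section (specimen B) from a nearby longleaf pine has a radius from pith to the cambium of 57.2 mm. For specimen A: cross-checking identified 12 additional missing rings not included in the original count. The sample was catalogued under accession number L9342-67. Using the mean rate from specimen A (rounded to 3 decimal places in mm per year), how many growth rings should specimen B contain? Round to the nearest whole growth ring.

42 growth rings

Specimen A: true growth ring count = 344 − 4 + 12 = 352.
A: Mean rate = 484.4 mm / 352 years ≈ 1.376 mm per year.
B spans 57.2 / 1.376 = 41.57 years ≈ 42 growth rings.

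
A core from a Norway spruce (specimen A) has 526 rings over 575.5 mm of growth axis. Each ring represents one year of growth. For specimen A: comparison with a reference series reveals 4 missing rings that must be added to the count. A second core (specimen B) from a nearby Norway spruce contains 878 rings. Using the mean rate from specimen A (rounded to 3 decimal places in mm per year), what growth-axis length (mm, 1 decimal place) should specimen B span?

953.5 mm

Specimen A: correcting the raw count gives 526 + 4 = 530 true rings.
A: 575.5 mm over 530 years gives 575.5 / 530 ≈ 1.086 mm per year.
For B, 1.086 mm/year × 878 years = 953.5 mm.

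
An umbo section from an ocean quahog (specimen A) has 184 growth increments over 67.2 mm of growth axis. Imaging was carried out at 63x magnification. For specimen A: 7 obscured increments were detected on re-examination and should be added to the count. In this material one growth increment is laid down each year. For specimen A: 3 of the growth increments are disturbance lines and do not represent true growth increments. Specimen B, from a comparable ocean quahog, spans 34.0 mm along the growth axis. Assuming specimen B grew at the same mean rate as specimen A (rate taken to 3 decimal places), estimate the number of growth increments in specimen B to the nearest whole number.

95 growth increments

Specimen A: correcting the raw count gives 184 − 3 + 7 = 188 true growth increments.
A: Mean rate = 67.2 mm / 188 years ≈ 0.357 mm/yr.
For B, 34.0 / 0.357 = 95.24 years ≈ 95 growth increments.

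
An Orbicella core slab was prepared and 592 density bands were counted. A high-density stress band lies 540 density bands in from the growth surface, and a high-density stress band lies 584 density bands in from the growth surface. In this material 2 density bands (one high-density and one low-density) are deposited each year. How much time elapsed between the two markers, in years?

584 − 540 = 44 density bands lie between the two events.
Dividing by 2 density bands per year: 44 / 2 = 22 years.

22 years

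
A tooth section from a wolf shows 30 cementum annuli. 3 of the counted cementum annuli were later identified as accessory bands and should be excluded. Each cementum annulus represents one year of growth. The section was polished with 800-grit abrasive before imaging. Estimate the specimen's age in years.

After corrections the count is 30 − 3 = 27 cementum annuli.
At one cementum annulus per year, that is 27 years.

27 yr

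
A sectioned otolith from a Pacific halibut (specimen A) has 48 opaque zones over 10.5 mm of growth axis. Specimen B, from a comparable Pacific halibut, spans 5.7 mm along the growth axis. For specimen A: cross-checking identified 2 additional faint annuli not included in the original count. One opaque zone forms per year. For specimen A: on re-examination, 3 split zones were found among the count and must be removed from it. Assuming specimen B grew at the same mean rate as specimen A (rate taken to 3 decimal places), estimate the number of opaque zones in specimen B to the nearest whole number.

26 opaque zones

Specimen A: adjusted count: 48 − 3 + 2 = 47 opaque zones.
A: Mean rate = 10.5 mm / 47 years ≈ 0.223 mm per year.
For B, 5.7 / 0.223 = 25.56 years ≈ 26 opaque zones.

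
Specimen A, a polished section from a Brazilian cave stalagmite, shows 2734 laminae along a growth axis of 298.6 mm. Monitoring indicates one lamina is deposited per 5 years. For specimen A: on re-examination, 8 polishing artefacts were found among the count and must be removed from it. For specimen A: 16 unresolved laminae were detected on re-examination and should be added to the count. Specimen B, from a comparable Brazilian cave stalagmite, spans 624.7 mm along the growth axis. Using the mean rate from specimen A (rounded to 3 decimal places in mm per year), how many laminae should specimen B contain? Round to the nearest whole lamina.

5679 laminae

Specimen A: correcting the raw count gives 2734 − 8 + 16 = 2742 true laminae.
Specimen A: at 5 years per lamina, 2742 × 5 = 13710 years.
A: 298.6 mm over 13710 years gives 298.6 / 13710 ≈ 0.022 mm/year.
Specimen B: 624.7 mm / 0.022 mm per year = 28395.45 years; at 5 years per lamina that is 28395.45 / 5 ≈ 5679 laminae.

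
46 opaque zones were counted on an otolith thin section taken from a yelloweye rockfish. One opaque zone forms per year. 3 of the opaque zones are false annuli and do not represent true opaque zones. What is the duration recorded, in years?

43 yr

True opaque zone count = 46 − 3 = 43.
With a one-to-one opaque zone periodicity this is 43 years.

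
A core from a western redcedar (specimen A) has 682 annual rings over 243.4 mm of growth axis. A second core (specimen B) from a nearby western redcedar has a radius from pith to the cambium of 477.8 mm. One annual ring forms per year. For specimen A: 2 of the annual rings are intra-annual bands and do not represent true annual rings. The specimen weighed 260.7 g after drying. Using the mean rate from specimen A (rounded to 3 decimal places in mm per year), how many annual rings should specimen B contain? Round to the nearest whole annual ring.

1335 annual rings

Specimen A: true annual ring count = 682 − 2 = 680.
A: 243.4 mm over 680 years gives 243.4 / 680 ≈ 0.358 mm per year.
B spans 477.8 / 0.358 = 1334.64 years ≈ 1335 annual rings.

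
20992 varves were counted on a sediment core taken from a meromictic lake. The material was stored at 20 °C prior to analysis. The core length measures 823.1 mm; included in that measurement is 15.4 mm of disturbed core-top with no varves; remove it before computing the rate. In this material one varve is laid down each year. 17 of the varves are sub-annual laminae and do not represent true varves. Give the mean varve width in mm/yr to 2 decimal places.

0.04 mm/yr

Adjusted count: 20992 − 17 = 20975 varves.
Removing the 15.4 mm offcut leaves 823.1 − 15.4 = 807.7 mm.
Extension rate ≈ 807.7 / 20975 = 0.04 mm/yr.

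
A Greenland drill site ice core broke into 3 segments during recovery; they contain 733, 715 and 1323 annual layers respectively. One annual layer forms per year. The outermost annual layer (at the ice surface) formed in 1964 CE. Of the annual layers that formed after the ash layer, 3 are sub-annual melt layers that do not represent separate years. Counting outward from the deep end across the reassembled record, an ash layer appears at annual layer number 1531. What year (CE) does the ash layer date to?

727 CE

Total annual layers = 733 + 715 + 1323 = 2771.
The ash layer sits at annual layer 1531 from the deep end, so 2771 − 1531 = 1240 annual layers formed after it.
Excluding 3 false annual layers: 1240 − 3 = 1237.
The annual layer at the ice surface is 1964 CE, so the ash layer dates to 1964 − 1237 = 727 CE.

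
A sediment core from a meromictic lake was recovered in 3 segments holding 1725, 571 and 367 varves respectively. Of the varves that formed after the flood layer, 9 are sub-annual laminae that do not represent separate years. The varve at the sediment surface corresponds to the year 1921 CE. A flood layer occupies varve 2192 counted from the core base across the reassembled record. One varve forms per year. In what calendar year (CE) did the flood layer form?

Total varves = 1725 + 571 + 367 = 2663.
Between varve 2192 and the sediment surface there are 2663 − 2192 = 471 varves.
471 − 9 false = 462 true varves after the flood layer.
1921 − 462 = 1459 CE.

1459 CE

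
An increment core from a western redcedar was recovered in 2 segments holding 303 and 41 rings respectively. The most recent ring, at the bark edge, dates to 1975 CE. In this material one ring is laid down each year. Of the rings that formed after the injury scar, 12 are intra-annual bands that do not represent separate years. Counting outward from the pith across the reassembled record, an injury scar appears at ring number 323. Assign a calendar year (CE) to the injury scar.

1966 CE

Total rings = 303 + 41 = 344.
The injury scar sits at ring 323 from the pith, so 344 − 323 = 21 rings formed after it.
Excluding 12 false rings: 21 − 12 = 9.
Counting back 9 years from 1975 CE places the injury scar in 1975 − 9 = 1966 CE.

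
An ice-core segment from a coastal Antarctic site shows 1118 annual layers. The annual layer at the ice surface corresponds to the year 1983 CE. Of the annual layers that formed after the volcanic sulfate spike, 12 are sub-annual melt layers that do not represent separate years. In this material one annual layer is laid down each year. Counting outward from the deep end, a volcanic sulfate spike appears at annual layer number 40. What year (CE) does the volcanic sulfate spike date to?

The volcanic sulfate spike sits at annual layer 40 from the deep end, so 1118 − 40 = 1078 annual layers formed after it.
Excluding 12 false annual layers: 1078 − 12 = 1066.
1983 − 1066 = 917 CE.

917 CE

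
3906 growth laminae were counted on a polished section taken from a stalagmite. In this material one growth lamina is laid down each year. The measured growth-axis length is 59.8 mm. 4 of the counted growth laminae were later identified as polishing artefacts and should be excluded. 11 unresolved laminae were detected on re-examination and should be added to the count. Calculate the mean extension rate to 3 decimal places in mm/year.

0.015 mm/year

Adjusted count: 3906 − 4 + 11 = 3913 growth laminae.
Extension rate ≈ 59.8 / 3913 = 0.015 mm/year.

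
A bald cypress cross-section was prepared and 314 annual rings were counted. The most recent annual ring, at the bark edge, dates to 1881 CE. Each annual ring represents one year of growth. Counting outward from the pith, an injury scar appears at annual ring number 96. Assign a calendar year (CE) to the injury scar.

1663 CE

314 − 96 = 218 annual rings lie beyond the injury scar toward the bark edge.
1881 − 218 = 1663 CE.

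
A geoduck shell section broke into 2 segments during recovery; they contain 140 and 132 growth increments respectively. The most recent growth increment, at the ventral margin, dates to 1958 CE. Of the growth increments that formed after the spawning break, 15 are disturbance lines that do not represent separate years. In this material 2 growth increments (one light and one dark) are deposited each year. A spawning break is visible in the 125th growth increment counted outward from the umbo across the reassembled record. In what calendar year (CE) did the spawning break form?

1892 CE

Total growth increments = 140 + 132 = 272.
The spawning break sits at growth increment 125 from the umbo, so 272 − 125 = 147 growth increments formed after it.
147 − 15 false = 132 true growth increments after the spawning break.
132 growth increments at 2 per year is 132 / 2 = 66 years.
1958 − 66 = 1892 CE.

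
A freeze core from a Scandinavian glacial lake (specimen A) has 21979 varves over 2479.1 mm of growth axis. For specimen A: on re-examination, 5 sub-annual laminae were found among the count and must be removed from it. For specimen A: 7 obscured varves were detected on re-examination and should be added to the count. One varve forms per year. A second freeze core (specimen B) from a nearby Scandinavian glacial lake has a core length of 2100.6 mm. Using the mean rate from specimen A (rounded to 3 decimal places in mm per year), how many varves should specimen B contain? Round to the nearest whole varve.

18589 varves

Specimen A: correcting the raw count gives 21979 − 5 + 7 = 21981 true varves.
A: Extension rate ≈ 2479.1 / 21981 = 0.113 mm per year.
B spans 2100.6 / 0.113 = 18589.38 years ≈ 18589 varves.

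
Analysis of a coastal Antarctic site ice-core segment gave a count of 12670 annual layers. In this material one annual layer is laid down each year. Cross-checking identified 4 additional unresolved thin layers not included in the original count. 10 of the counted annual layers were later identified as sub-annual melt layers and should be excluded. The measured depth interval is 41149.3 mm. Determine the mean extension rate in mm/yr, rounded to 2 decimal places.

True annual layer count = 12670 − 10 + 4 = 12664.
Mean rate = 41149.3 mm / 12664 years ≈ 3.25 mm/yr.

3.25 mm/yr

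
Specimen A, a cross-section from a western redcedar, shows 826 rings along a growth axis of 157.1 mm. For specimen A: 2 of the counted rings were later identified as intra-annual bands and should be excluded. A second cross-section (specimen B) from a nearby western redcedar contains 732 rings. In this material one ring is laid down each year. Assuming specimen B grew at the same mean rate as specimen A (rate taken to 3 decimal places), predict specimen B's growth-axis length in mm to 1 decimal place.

139.8 mm

Specimen A: true ring count = 826 − 2 = 824.
A: Extension rate ≈ 157.1 / 824 = 0.191 mm per year.
B's length ≈ 0.191 × 732 = 139.8 mm.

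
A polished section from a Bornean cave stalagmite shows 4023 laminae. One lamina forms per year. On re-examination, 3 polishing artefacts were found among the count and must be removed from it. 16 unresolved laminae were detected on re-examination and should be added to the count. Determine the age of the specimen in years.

True lamina count = 4023 − 3 + 16 = 4036.
At one lamina per year, that is 4036 years.

4036 years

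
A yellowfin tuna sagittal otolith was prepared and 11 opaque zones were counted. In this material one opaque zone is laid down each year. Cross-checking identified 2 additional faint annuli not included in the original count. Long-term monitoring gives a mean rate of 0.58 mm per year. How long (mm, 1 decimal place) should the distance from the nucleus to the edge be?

Adjusted count: 11 + 2 = 13 opaque zones.
Predicted length = 0.58 mm/year × 13 years = 7.5 mm.

7.5 mm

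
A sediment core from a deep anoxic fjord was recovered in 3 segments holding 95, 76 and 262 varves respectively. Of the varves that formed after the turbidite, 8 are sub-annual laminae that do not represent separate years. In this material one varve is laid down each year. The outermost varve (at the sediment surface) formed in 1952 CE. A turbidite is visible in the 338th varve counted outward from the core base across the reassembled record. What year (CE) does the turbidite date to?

Total varves = 95 + 76 + 262 = 433.
The turbidite sits at varve 338 from the core base, so 433 − 338 = 95 varves formed after it.
95 − 8 false = 87 true varves after the turbidite.
1952 − 87 = 1865 CE.

1865 CE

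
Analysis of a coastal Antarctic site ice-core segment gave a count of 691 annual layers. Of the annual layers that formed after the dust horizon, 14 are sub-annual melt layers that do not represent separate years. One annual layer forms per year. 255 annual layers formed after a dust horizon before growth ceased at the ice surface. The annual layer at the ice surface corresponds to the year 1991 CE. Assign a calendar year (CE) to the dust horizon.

There are 255 annual layers younger than the dust horizon.
Removing the 14 false annual layers leaves 255 − 14 = 241 true annual layers beyond the dust horizon.
Counting back 241 years from 1991 CE places the dust horizon in 1991 − 241 = 1750 CE.

1750 CE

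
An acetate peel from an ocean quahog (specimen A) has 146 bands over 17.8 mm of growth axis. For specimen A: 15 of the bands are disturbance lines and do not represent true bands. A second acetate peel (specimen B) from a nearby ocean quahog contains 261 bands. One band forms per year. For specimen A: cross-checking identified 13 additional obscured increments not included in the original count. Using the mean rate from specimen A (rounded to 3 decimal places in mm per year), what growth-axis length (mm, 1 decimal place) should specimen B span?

Specimen A: after corrections the count is 146 − 15 + 13 = 144 bands.
A: Mean rate = 17.8 mm / 144 years ≈ 0.124 mm/yr.
B's length ≈ 0.124 × 261 = 32.4 mm.

32.4 mm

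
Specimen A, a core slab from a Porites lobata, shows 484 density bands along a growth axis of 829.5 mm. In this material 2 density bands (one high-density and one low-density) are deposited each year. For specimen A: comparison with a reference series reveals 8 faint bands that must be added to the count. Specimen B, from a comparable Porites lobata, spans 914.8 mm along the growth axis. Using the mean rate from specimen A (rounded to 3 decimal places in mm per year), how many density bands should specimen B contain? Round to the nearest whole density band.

543 density bands

Specimen A: correcting the raw count gives 484 + 8 = 492 true density bands.
Specimen A: 492 density bands at 2 per year is 492 / 2 = 246 years.
A: Extension rate ≈ 829.5 / 246 = 3.372 mm per year.
For B, 914.8 / 3.372 = 271.29 years; at 2 density bands per year that is 271.29 × 2 ≈ 543 density bands.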